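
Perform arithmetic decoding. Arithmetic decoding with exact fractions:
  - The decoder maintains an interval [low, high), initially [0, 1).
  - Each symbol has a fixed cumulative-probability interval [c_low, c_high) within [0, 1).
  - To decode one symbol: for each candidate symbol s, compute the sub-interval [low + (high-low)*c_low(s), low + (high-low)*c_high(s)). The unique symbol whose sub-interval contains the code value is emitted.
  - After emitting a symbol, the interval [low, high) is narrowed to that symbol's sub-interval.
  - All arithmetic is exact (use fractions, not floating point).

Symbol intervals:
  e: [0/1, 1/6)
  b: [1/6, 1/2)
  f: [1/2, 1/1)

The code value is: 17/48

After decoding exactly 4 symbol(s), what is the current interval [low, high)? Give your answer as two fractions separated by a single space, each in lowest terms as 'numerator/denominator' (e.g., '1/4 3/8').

Step 1: interval [0/1, 1/1), width = 1/1 - 0/1 = 1/1
  'e': [0/1 + 1/1*0/1, 0/1 + 1/1*1/6) = [0/1, 1/6)
  'b': [0/1 + 1/1*1/6, 0/1 + 1/1*1/2) = [1/6, 1/2) <- contains code 17/48
  'f': [0/1 + 1/1*1/2, 0/1 + 1/1*1/1) = [1/2, 1/1)
  emit 'b', narrow to [1/6, 1/2)
Step 2: interval [1/6, 1/2), width = 1/2 - 1/6 = 1/3
  'e': [1/6 + 1/3*0/1, 1/6 + 1/3*1/6) = [1/6, 2/9)
  'b': [1/6 + 1/3*1/6, 1/6 + 1/3*1/2) = [2/9, 1/3)
  'f': [1/6 + 1/3*1/2, 1/6 + 1/3*1/1) = [1/3, 1/2) <- contains code 17/48
  emit 'f', narrow to [1/3, 1/2)
Step 3: interval [1/3, 1/2), width = 1/2 - 1/3 = 1/6
  'e': [1/3 + 1/6*0/1, 1/3 + 1/6*1/6) = [1/3, 13/36) <- contains code 17/48
  'b': [1/3 + 1/6*1/6, 1/3 + 1/6*1/2) = [13/36, 5/12)
  'f': [1/3 + 1/6*1/2, 1/3 + 1/6*1/1) = [5/12, 1/2)
  emit 'e', narrow to [1/3, 13/36)
Step 4: interval [1/3, 13/36), width = 13/36 - 1/3 = 1/36
  'e': [1/3 + 1/36*0/1, 1/3 + 1/36*1/6) = [1/3, 73/216)
  'b': [1/3 + 1/36*1/6, 1/3 + 1/36*1/2) = [73/216, 25/72)
  'f': [1/3 + 1/36*1/2, 1/3 + 1/36*1/1) = [25/72, 13/36) <- contains code 17/48
  emit 'f', narrow to [25/72, 13/36)

Answer: 25/72 13/36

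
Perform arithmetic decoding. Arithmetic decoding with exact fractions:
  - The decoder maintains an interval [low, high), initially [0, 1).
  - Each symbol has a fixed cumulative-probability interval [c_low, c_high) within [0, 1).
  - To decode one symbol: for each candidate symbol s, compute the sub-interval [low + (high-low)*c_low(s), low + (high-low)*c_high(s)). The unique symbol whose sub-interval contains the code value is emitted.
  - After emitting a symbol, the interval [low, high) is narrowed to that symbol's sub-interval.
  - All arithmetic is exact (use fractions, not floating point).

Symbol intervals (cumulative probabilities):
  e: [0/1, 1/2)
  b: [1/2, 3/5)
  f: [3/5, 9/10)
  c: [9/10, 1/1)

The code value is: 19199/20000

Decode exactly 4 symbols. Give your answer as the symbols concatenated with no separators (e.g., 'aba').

Step 1: interval [0/1, 1/1), width = 1/1 - 0/1 = 1/1
  'e': [0/1 + 1/1*0/1, 0/1 + 1/1*1/2) = [0/1, 1/2)
  'b': [0/1 + 1/1*1/2, 0/1 + 1/1*3/5) = [1/2, 3/5)
  'f': [0/1 + 1/1*3/5, 0/1 + 1/1*9/10) = [3/5, 9/10)
  'c': [0/1 + 1/1*9/10, 0/1 + 1/1*1/1) = [9/10, 1/1) <- contains code 19199/20000
  emit 'c', narrow to [9/10, 1/1)
Step 2: interval [9/10, 1/1), width = 1/1 - 9/10 = 1/10
  'e': [9/10 + 1/10*0/1, 9/10 + 1/10*1/2) = [9/10, 19/20)
  'b': [9/10 + 1/10*1/2, 9/10 + 1/10*3/5) = [19/20, 24/25) <- contains code 19199/20000
  'f': [9/10 + 1/10*3/5, 9/10 + 1/10*9/10) = [24/25, 99/100)
  'c': [9/10 + 1/10*9/10, 9/10 + 1/10*1/1) = [99/100, 1/1)
  emit 'b', narrow to [19/20, 24/25)
Step 3: interval [19/20, 24/25), width = 24/25 - 19/20 = 1/100
  'e': [19/20 + 1/100*0/1, 19/20 + 1/100*1/2) = [19/20, 191/200)
  'b': [19/20 + 1/100*1/2, 19/20 + 1/100*3/5) = [191/200, 239/250)
  'f': [19/20 + 1/100*3/5, 19/20 + 1/100*9/10) = [239/250, 959/1000)
  'c': [19/20 + 1/100*9/10, 19/20 + 1/100*1/1) = [959/1000, 24/25) <- contains code 19199/20000
  emit 'c', narrow to [959/1000, 24/25)
Step 4: interval [959/1000, 24/25), width = 24/25 - 959/1000 = 1/1000
  'e': [959/1000 + 1/1000*0/1, 959/1000 + 1/1000*1/2) = [959/1000, 1919/2000)
  'b': [959/1000 + 1/1000*1/2, 959/1000 + 1/1000*3/5) = [1919/2000, 2399/2500)
  'f': [959/1000 + 1/1000*3/5, 959/1000 + 1/1000*9/10) = [2399/2500, 9599/10000)
  'c': [959/1000 + 1/1000*9/10, 959/1000 + 1/1000*1/1) = [9599/10000, 24/25) <- contains code 19199/20000
  emit 'c', narrow to [9599/10000, 24/25)

Answer: cbcc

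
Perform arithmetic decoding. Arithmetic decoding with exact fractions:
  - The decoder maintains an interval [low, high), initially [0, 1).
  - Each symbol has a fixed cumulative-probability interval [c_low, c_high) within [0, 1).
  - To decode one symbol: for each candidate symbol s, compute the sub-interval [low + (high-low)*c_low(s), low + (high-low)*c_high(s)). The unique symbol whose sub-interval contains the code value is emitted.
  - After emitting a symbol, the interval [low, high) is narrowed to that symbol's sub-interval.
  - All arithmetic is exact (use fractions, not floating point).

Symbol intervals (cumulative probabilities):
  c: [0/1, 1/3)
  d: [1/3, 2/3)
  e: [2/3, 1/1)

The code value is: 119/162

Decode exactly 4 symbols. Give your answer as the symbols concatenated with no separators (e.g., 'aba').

Step 1: interval [0/1, 1/1), width = 1/1 - 0/1 = 1/1
  'c': [0/1 + 1/1*0/1, 0/1 + 1/1*1/3) = [0/1, 1/3)
  'd': [0/1 + 1/1*1/3, 0/1 + 1/1*2/3) = [1/3, 2/3)
  'e': [0/1 + 1/1*2/3, 0/1 + 1/1*1/1) = [2/3, 1/1) <- contains code 119/162
  emit 'e', narrow to [2/3, 1/1)
Step 2: interval [2/3, 1/1), width = 1/1 - 2/3 = 1/3
  'c': [2/3 + 1/3*0/1, 2/3 + 1/3*1/3) = [2/3, 7/9) <- contains code 119/162
  'd': [2/3 + 1/3*1/3, 2/3 + 1/3*2/3) = [7/9, 8/9)
  'e': [2/3 + 1/3*2/3, 2/3 + 1/3*1/1) = [8/9, 1/1)
  emit 'c', narrow to [2/3, 7/9)
Step 3: interval [2/3, 7/9), width = 7/9 - 2/3 = 1/9
  'c': [2/3 + 1/9*0/1, 2/3 + 1/9*1/3) = [2/3, 19/27)
  'd': [2/3 + 1/9*1/3, 2/3 + 1/9*2/3) = [19/27, 20/27) <- contains code 119/162
  'e': [2/3 + 1/9*2/3, 2/3 + 1/9*1/1) = [20/27, 7/9)
  emit 'd', narrow to [19/27, 20/27)
Step 4: interval [19/27, 20/27), width = 20/27 - 19/27 = 1/27
  'c': [19/27 + 1/27*0/1, 19/27 + 1/27*1/3) = [19/27, 58/81)
  'd': [19/27 + 1/27*1/3, 19/27 + 1/27*2/3) = [58/81, 59/81)
  'e': [19/27 + 1/27*2/3, 19/27 + 1/27*1/1) = [59/81, 20/27) <- contains code 119/162
  emit 'e', narrow to [59/81, 20/27)

Answer: ecde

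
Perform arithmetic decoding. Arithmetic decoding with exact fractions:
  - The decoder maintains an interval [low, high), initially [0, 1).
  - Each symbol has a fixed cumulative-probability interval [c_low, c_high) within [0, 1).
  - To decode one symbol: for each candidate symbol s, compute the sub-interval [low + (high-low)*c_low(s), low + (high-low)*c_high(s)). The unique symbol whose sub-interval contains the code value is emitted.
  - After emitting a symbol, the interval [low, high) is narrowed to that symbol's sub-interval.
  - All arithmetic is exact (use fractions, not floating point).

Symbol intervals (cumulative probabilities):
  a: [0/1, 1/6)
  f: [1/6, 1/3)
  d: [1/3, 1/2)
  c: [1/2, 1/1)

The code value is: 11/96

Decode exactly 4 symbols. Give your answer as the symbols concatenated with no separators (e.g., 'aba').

Step 1: interval [0/1, 1/1), width = 1/1 - 0/1 = 1/1
  'a': [0/1 + 1/1*0/1, 0/1 + 1/1*1/6) = [0/1, 1/6) <- contains code 11/96
  'f': [0/1 + 1/1*1/6, 0/1 + 1/1*1/3) = [1/6, 1/3)
  'd': [0/1 + 1/1*1/3, 0/1 + 1/1*1/2) = [1/3, 1/2)
  'c': [0/1 + 1/1*1/2, 0/1 + 1/1*1/1) = [1/2, 1/1)
  emit 'a', narrow to [0/1, 1/6)
Step 2: interval [0/1, 1/6), width = 1/6 - 0/1 = 1/6
  'a': [0/1 + 1/6*0/1, 0/1 + 1/6*1/6) = [0/1, 1/36)
  'f': [0/1 + 1/6*1/6, 0/1 + 1/6*1/3) = [1/36, 1/18)
  'd': [0/1 + 1/6*1/3, 0/1 + 1/6*1/2) = [1/18, 1/12)
  'c': [0/1 + 1/6*1/2, 0/1 + 1/6*1/1) = [1/12, 1/6) <- contains code 11/96
  emit 'c', narrow to [1/12, 1/6)
Step 3: interval [1/12, 1/6), width = 1/6 - 1/12 = 1/12
  'a': [1/12 + 1/12*0/1, 1/12 + 1/12*1/6) = [1/12, 7/72)
  'f': [1/12 + 1/12*1/6, 1/12 + 1/12*1/3) = [7/72, 1/9)
  'd': [1/12 + 1/12*1/3, 1/12 + 1/12*1/2) = [1/9, 1/8) <- contains code 11/96
  'c': [1/12 + 1/12*1/2, 1/12 + 1/12*1/1) = [1/8, 1/6)
  emit 'd', narrow to [1/9, 1/8)
Step 4: interval [1/9, 1/8), width = 1/8 - 1/9 = 1/72
  'a': [1/9 + 1/72*0/1, 1/9 + 1/72*1/6) = [1/9, 49/432)
  'f': [1/9 + 1/72*1/6, 1/9 + 1/72*1/3) = [49/432, 25/216) <- contains code 11/96
  'd': [1/9 + 1/72*1/3, 1/9 + 1/72*1/2) = [25/216, 17/144)
  'c': [1/9 + 1/72*1/2, 1/9 + 1/72*1/1) = [17/144, 1/8)
  emit 'f', narrow to [49/432, 25/216)

Answer: acdf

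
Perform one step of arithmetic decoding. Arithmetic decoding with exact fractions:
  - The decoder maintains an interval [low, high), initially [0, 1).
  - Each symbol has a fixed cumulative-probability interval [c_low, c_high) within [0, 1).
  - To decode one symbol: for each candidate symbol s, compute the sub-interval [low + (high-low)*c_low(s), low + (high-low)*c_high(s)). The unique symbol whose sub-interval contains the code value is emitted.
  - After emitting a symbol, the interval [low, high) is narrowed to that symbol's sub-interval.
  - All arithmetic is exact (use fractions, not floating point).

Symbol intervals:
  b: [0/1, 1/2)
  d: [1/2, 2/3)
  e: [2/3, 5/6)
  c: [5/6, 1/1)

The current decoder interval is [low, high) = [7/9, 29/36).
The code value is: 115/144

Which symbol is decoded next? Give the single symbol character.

Interval width = high − low = 29/36 − 7/9 = 1/36
Scaled code = (code − low) / width = (115/144 − 7/9) / 1/36 = 3/4
  b: [0/1, 1/2) 
  d: [1/2, 2/3) 
  e: [2/3, 5/6) ← scaled code falls here ✓
  c: [5/6, 1/1) 

Answer: e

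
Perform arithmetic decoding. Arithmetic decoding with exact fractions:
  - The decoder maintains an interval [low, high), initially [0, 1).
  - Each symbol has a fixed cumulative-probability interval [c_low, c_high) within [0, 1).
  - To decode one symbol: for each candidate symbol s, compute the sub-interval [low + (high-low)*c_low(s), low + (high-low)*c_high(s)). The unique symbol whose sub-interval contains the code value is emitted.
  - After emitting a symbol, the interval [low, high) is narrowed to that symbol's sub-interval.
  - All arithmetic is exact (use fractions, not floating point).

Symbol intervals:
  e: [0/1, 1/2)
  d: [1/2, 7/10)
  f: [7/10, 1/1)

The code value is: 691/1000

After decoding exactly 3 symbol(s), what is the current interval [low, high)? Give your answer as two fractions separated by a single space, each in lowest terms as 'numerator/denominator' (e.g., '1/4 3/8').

Step 1: interval [0/1, 1/1), width = 1/1 - 0/1 = 1/1
  'e': [0/1 + 1/1*0/1, 0/1 + 1/1*1/2) = [0/1, 1/2)
  'd': [0/1 + 1/1*1/2, 0/1 + 1/1*7/10) = [1/2, 7/10) <- contains code 691/1000
  'f': [0/1 + 1/1*7/10, 0/1 + 1/1*1/1) = [7/10, 1/1)
  emit 'd', narrow to [1/2, 7/10)
Step 2: interval [1/2, 7/10), width = 7/10 - 1/2 = 1/5
  'e': [1/2 + 1/5*0/1, 1/2 + 1/5*1/2) = [1/2, 3/5)
  'd': [1/2 + 1/5*1/2, 1/2 + 1/5*7/10) = [3/5, 16/25)
  'f': [1/2 + 1/5*7/10, 1/2 + 1/5*1/1) = [16/25, 7/10) <- contains code 691/1000
  emit 'f', narrow to [16/25, 7/10)
Step 3: interval [16/25, 7/10), width = 7/10 - 16/25 = 3/50
  'e': [16/25 + 3/50*0/1, 16/25 + 3/50*1/2) = [16/25, 67/100)
  'd': [16/25 + 3/50*1/2, 16/25 + 3/50*7/10) = [67/100, 341/500)
  'f': [16/25 + 3/50*7/10, 16/25 + 3/50*1/1) = [341/500, 7/10) <- contains code 691/1000
  emit 'f', narrow to [341/500, 7/10)

Answer: 341/500 7/10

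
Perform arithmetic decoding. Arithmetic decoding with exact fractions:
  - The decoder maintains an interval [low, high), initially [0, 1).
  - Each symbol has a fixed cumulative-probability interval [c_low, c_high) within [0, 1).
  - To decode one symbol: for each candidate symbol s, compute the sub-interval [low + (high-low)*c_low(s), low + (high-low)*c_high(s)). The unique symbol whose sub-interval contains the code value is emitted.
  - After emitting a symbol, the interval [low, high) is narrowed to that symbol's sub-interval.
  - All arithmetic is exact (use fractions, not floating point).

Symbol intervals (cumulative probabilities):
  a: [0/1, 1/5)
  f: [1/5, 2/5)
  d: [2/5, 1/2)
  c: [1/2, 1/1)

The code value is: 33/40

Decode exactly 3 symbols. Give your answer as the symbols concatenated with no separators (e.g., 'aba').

Answer: ccf

Derivation:
Step 1: interval [0/1, 1/1), width = 1/1 - 0/1 = 1/1
  'a': [0/1 + 1/1*0/1, 0/1 + 1/1*1/5) = [0/1, 1/5)
  'f': [0/1 + 1/1*1/5, 0/1 + 1/1*2/5) = [1/5, 2/5)
  'd': [0/1 + 1/1*2/5, 0/1 + 1/1*1/2) = [2/5, 1/2)
  'c': [0/1 + 1/1*1/2, 0/1 + 1/1*1/1) = [1/2, 1/1) <- contains code 33/40
  emit 'c', narrow to [1/2, 1/1)
Step 2: interval [1/2, 1/1), width = 1/1 - 1/2 = 1/2
  'a': [1/2 + 1/2*0/1, 1/2 + 1/2*1/5) = [1/2, 3/5)
  'f': [1/2 + 1/2*1/5, 1/2 + 1/2*2/5) = [3/5, 7/10)
  'd': [1/2 + 1/2*2/5, 1/2 + 1/2*1/2) = [7/10, 3/4)
  'c': [1/2 + 1/2*1/2, 1/2 + 1/2*1/1) = [3/4, 1/1) <- contains code 33/40
  emit 'c', narrow to [3/4, 1/1)
Step 3: interval [3/4, 1/1), width = 1/1 - 3/4 = 1/4
  'a': [3/4 + 1/4*0/1, 3/4 + 1/4*1/5) = [3/4, 4/5)
  'f': [3/4 + 1/4*1/5, 3/4 + 1/4*2/5) = [4/5, 17/20) <- contains code 33/40
  'd': [3/4 + 1/4*2/5, 3/4 + 1/4*1/2) = [17/20, 7/8)
  'c': [3/4 + 1/4*1/2, 3/4 + 1/4*1/1) = [7/8, 1/1)
  emit 'f', narrow to [4/5, 17/20)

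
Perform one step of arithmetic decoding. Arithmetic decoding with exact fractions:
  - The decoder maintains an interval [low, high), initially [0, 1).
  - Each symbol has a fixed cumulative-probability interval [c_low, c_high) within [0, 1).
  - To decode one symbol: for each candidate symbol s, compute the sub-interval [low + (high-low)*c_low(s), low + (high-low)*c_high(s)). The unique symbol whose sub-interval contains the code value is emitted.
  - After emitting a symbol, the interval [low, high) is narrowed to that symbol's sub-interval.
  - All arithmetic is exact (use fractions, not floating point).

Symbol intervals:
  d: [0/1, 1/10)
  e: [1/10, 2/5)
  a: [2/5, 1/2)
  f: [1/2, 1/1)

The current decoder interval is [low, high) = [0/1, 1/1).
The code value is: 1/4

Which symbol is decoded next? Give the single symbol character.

Answer: e

Derivation:
Interval width = high − low = 1/1 − 0/1 = 1/1
Scaled code = (code − low) / width = (1/4 − 0/1) / 1/1 = 1/4
  d: [0/1, 1/10) 
  e: [1/10, 2/5) ← scaled code falls here ✓
  a: [2/5, 1/2) 
  f: [1/2, 1/1) 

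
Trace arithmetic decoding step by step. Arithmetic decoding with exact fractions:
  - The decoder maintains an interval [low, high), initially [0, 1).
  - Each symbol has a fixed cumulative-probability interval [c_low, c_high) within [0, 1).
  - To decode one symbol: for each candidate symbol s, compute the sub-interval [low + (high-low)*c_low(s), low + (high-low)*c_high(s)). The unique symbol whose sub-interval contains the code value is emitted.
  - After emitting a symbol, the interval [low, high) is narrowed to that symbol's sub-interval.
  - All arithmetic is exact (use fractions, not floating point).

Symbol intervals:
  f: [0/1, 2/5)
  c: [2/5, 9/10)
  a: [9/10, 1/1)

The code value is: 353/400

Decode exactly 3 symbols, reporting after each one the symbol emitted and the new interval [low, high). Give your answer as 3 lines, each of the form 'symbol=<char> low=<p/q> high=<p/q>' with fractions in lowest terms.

Step 1: interval [0/1, 1/1), width = 1/1 - 0/1 = 1/1
  'f': [0/1 + 1/1*0/1, 0/1 + 1/1*2/5) = [0/1, 2/5)
  'c': [0/1 + 1/1*2/5, 0/1 + 1/1*9/10) = [2/5, 9/10) <- contains code 353/400
  'a': [0/1 + 1/1*9/10, 0/1 + 1/1*1/1) = [9/10, 1/1)
  emit 'c', narrow to [2/5, 9/10)
Step 2: interval [2/5, 9/10), width = 9/10 - 2/5 = 1/2
  'f': [2/5 + 1/2*0/1, 2/5 + 1/2*2/5) = [2/5, 3/5)
  'c': [2/5 + 1/2*2/5, 2/5 + 1/2*9/10) = [3/5, 17/20)
  'a': [2/5 + 1/2*9/10, 2/5 + 1/2*1/1) = [17/20, 9/10) <- contains code 353/400
  emit 'a', narrow to [17/20, 9/10)
Step 3: interval [17/20, 9/10), width = 9/10 - 17/20 = 1/20
  'f': [17/20 + 1/20*0/1, 17/20 + 1/20*2/5) = [17/20, 87/100)
  'c': [17/20 + 1/20*2/5, 17/20 + 1/20*9/10) = [87/100, 179/200) <- contains code 353/400
  'a': [17/20 + 1/20*9/10, 17/20 + 1/20*1/1) = [179/200, 9/10)
  emit 'c', narrow to [87/100, 179/200)

Answer: symbol=c low=2/5 high=9/10
symbol=a low=17/20 high=9/10
symbol=c low=87/100 high=179/200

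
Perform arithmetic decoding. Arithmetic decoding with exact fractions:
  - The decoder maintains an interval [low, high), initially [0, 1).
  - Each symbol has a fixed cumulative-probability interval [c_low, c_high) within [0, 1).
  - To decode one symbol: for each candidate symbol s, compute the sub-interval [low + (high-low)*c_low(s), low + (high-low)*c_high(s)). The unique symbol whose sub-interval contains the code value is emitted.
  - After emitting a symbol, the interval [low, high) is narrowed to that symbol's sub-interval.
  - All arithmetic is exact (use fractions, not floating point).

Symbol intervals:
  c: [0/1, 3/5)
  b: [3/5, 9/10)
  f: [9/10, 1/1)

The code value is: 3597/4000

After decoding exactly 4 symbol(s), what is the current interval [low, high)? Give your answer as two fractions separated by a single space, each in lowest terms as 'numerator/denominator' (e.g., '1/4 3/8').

Answer: 2247/2500 8997/10000

Derivation:
Step 1: interval [0/1, 1/1), width = 1/1 - 0/1 = 1/1
  'c': [0/1 + 1/1*0/1, 0/1 + 1/1*3/5) = [0/1, 3/5)
  'b': [0/1 + 1/1*3/5, 0/1 + 1/1*9/10) = [3/5, 9/10) <- contains code 3597/4000
  'f': [0/1 + 1/1*9/10, 0/1 + 1/1*1/1) = [9/10, 1/1)
  emit 'b', narrow to [3/5, 9/10)
Step 2: interval [3/5, 9/10), width = 9/10 - 3/5 = 3/10
  'c': [3/5 + 3/10*0/1, 3/5 + 3/10*3/5) = [3/5, 39/50)
  'b': [3/5 + 3/10*3/5, 3/5 + 3/10*9/10) = [39/50, 87/100)
  'f': [3/5 + 3/10*9/10, 3/5 + 3/10*1/1) = [87/100, 9/10) <- contains code 3597/4000
  emit 'f', narrow to [87/100, 9/10)
Step 3: interval [87/100, 9/10), width = 9/10 - 87/100 = 3/100
  'c': [87/100 + 3/100*0/1, 87/100 + 3/100*3/5) = [87/100, 111/125)
  'b': [87/100 + 3/100*3/5, 87/100 + 3/100*9/10) = [111/125, 897/1000)
  'f': [87/100 + 3/100*9/10, 87/100 + 3/100*1/1) = [897/1000, 9/10) <- contains code 3597/4000
  emit 'f', narrow to [897/1000, 9/10)
Step 4: interval [897/1000, 9/10), width = 9/10 - 897/1000 = 3/1000
  'c': [897/1000 + 3/1000*0/1, 897/1000 + 3/1000*3/5) = [897/1000, 2247/2500)
  'b': [897/1000 + 3/1000*3/5, 897/1000 + 3/1000*9/10) = [2247/2500, 8997/10000) <- contains code 3597/4000
  'f': [897/1000 + 3/1000*9/10, 897/1000 + 3/1000*1/1) = [8997/10000, 9/10)
  emit 'b', narrow to [2247/2500, 8997/10000)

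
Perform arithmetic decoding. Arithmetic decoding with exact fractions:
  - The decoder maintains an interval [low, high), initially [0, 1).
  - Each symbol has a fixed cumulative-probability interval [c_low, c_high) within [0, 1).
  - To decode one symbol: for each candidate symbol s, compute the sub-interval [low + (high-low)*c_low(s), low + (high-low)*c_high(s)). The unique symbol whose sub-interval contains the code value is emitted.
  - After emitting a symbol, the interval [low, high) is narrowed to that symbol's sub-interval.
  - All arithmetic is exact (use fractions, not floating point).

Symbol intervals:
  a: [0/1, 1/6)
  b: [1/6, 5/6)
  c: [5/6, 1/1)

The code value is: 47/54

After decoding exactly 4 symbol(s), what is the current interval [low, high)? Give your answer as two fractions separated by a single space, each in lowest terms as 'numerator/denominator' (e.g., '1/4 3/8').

Step 1: interval [0/1, 1/1), width = 1/1 - 0/1 = 1/1
  'a': [0/1 + 1/1*0/1, 0/1 + 1/1*1/6) = [0/1, 1/6)
  'b': [0/1 + 1/1*1/6, 0/1 + 1/1*5/6) = [1/6, 5/6)
  'c': [0/1 + 1/1*5/6, 0/1 + 1/1*1/1) = [5/6, 1/1) <- contains code 47/54
  emit 'c', narrow to [5/6, 1/1)
Step 2: interval [5/6, 1/1), width = 1/1 - 5/6 = 1/6
  'a': [5/6 + 1/6*0/1, 5/6 + 1/6*1/6) = [5/6, 31/36)
  'b': [5/6 + 1/6*1/6, 5/6 + 1/6*5/6) = [31/36, 35/36) <- contains code 47/54
  'c': [5/6 + 1/6*5/6, 5/6 + 1/6*1/1) = [35/36, 1/1)
  emit 'b', narrow to [31/36, 35/36)
Step 3: interval [31/36, 35/36), width = 35/36 - 31/36 = 1/9
  'a': [31/36 + 1/9*0/1, 31/36 + 1/9*1/6) = [31/36, 95/108) <- contains code 47/54
  'b': [31/36 + 1/9*1/6, 31/36 + 1/9*5/6) = [95/108, 103/108)
  'c': [31/36 + 1/9*5/6, 31/36 + 1/9*1/1) = [103/108, 35/36)
  emit 'a', narrow to [31/36, 95/108)
Step 4: interval [31/36, 95/108), width = 95/108 - 31/36 = 1/54
  'a': [31/36 + 1/54*0/1, 31/36 + 1/54*1/6) = [31/36, 70/81)
  'b': [31/36 + 1/54*1/6, 31/36 + 1/54*5/6) = [70/81, 71/81) <- contains code 47/54
  'c': [31/36 + 1/54*5/6, 31/36 + 1/54*1/1) = [71/81, 95/108)
  emit 'b', narrow to [70/81, 71/81)

Answer: 70/81 71/81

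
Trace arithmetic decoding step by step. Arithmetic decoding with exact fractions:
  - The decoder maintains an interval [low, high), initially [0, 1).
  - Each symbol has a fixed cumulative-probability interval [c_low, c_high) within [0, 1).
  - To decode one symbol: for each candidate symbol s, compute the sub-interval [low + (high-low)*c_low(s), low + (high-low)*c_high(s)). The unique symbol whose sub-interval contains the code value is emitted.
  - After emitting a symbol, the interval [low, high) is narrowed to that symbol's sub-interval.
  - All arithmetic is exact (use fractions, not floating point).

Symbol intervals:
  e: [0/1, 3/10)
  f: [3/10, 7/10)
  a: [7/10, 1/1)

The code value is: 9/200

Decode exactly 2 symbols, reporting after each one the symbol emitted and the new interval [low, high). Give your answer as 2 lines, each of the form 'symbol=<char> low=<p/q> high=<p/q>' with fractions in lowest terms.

Answer: symbol=e low=0/1 high=3/10
symbol=e low=0/1 high=9/100

Derivation:
Step 1: interval [0/1, 1/1), width = 1/1 - 0/1 = 1/1
  'e': [0/1 + 1/1*0/1, 0/1 + 1/1*3/10) = [0/1, 3/10) <- contains code 9/200
  'f': [0/1 + 1/1*3/10, 0/1 + 1/1*7/10) = [3/10, 7/10)
  'a': [0/1 + 1/1*7/10, 0/1 + 1/1*1/1) = [7/10, 1/1)
  emit 'e', narrow to [0/1, 3/10)
Step 2: interval [0/1, 3/10), width = 3/10 - 0/1 = 3/10
  'e': [0/1 + 3/10*0/1, 0/1 + 3/10*3/10) = [0/1, 9/100) <- contains code 9/200
  'f': [0/1 + 3/10*3/10, 0/1 + 3/10*7/10) = [9/100, 21/100)
  'a': [0/1 + 3/10*7/10, 0/1 + 3/10*1/1) = [21/100, 3/10)
  emit 'e', narrow to [0/1, 9/100)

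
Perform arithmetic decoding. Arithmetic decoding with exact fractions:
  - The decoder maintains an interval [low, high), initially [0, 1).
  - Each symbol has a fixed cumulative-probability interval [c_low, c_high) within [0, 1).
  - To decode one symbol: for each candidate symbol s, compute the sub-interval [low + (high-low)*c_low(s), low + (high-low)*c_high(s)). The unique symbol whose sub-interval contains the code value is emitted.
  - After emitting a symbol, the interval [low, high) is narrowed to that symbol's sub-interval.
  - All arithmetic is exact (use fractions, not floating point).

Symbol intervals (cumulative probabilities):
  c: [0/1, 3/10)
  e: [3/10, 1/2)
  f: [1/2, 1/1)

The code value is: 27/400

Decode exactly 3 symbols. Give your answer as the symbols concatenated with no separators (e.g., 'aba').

Step 1: interval [0/1, 1/1), width = 1/1 - 0/1 = 1/1
  'c': [0/1 + 1/1*0/1, 0/1 + 1/1*3/10) = [0/1, 3/10) <- contains code 27/400
  'e': [0/1 + 1/1*3/10, 0/1 + 1/1*1/2) = [3/10, 1/2)
  'f': [0/1 + 1/1*1/2, 0/1 + 1/1*1/1) = [1/2, 1/1)
  emit 'c', narrow to [0/1, 3/10)
Step 2: interval [0/1, 3/10), width = 3/10 - 0/1 = 3/10
  'c': [0/1 + 3/10*0/1, 0/1 + 3/10*3/10) = [0/1, 9/100) <- contains code 27/400
  'e': [0/1 + 3/10*3/10, 0/1 + 3/10*1/2) = [9/100, 3/20)
  'f': [0/1 + 3/10*1/2, 0/1 + 3/10*1/1) = [3/20, 3/10)
  emit 'c', narrow to [0/1, 9/100)
Step 3: interval [0/1, 9/100), width = 9/100 - 0/1 = 9/100
  'c': [0/1 + 9/100*0/1, 0/1 + 9/100*3/10) = [0/1, 27/1000)
  'e': [0/1 + 9/100*3/10, 0/1 + 9/100*1/2) = [27/1000, 9/200)
  'f': [0/1 + 9/100*1/2, 0/1 + 9/100*1/1) = [9/200, 9/100) <- contains code 27/400
  emit 'f', narrow to [9/200, 9/100)

Answer: ccf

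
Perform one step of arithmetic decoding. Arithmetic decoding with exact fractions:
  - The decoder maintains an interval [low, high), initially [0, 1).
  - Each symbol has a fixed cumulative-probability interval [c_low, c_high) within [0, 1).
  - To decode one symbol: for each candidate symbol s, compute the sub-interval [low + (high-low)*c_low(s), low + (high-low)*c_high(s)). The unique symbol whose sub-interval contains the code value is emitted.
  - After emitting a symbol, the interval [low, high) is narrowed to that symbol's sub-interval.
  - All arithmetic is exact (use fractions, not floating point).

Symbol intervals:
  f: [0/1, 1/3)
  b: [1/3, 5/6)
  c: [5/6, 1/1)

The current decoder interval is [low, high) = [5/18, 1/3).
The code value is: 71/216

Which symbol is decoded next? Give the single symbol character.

Answer: c

Derivation:
Interval width = high − low = 1/3 − 5/18 = 1/18
Scaled code = (code − low) / width = (71/216 − 5/18) / 1/18 = 11/12
  f: [0/1, 1/3) 
  b: [1/3, 5/6) 
  c: [5/6, 1/1) ← scaled code falls here ✓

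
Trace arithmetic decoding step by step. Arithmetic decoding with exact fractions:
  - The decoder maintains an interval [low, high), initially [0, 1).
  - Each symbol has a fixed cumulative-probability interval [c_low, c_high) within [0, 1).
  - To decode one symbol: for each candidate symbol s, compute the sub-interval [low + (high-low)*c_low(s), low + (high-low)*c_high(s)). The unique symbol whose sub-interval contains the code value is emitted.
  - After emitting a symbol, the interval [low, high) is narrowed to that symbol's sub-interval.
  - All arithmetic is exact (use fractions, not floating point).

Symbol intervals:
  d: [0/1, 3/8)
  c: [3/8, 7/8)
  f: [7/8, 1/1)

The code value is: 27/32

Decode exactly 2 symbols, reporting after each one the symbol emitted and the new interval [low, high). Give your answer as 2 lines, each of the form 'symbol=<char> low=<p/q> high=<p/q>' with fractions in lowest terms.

Answer: symbol=c low=3/8 high=7/8
symbol=f low=13/16 high=7/8

Derivation:
Step 1: interval [0/1, 1/1), width = 1/1 - 0/1 = 1/1
  'd': [0/1 + 1/1*0/1, 0/1 + 1/1*3/8) = [0/1, 3/8)
  'c': [0/1 + 1/1*3/8, 0/1 + 1/1*7/8) = [3/8, 7/8) <- contains code 27/32
  'f': [0/1 + 1/1*7/8, 0/1 + 1/1*1/1) = [7/8, 1/1)
  emit 'c', narrow to [3/8, 7/8)
Step 2: interval [3/8, 7/8), width = 7/8 - 3/8 = 1/2
  'd': [3/8 + 1/2*0/1, 3/8 + 1/2*3/8) = [3/8, 9/16)
  'c': [3/8 + 1/2*3/8, 3/8 + 1/2*7/8) = [9/16, 13/16)
  'f': [3/8 + 1/2*7/8, 3/8 + 1/2*1/1) = [13/16, 7/8) <- contains code 27/32
  emit 'f', narrow to [13/16, 7/8)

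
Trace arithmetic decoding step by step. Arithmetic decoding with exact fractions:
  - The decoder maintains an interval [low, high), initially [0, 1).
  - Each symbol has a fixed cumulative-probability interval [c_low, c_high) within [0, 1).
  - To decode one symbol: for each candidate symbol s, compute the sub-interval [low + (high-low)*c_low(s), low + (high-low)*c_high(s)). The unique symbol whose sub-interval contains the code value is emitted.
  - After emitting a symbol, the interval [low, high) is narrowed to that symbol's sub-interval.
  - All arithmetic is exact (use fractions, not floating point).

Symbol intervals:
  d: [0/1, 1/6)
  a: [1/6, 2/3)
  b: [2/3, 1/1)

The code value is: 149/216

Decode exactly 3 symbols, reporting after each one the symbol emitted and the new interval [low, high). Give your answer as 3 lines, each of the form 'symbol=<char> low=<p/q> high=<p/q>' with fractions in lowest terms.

Answer: symbol=b low=2/3 high=1/1
symbol=d low=2/3 high=13/18
symbol=a low=73/108 high=19/27

Derivation:
Step 1: interval [0/1, 1/1), width = 1/1 - 0/1 = 1/1
  'd': [0/1 + 1/1*0/1, 0/1 + 1/1*1/6) = [0/1, 1/6)
  'a': [0/1 + 1/1*1/6, 0/1 + 1/1*2/3) = [1/6, 2/3)
  'b': [0/1 + 1/1*2/3, 0/1 + 1/1*1/1) = [2/3, 1/1) <- contains code 149/216
  emit 'b', narrow to [2/3, 1/1)
Step 2: interval [2/3, 1/1), width = 1/1 - 2/3 = 1/3
  'd': [2/3 + 1/3*0/1, 2/3 + 1/3*1/6) = [2/3, 13/18) <- contains code 149/216
  'a': [2/3 + 1/3*1/6, 2/3 + 1/3*2/3) = [13/18, 8/9)
  'b': [2/3 + 1/3*2/3, 2/3 + 1/3*1/1) = [8/9, 1/1)
  emit 'd', narrow to [2/3, 13/18)
Step 3: interval [2/3, 13/18), width = 13/18 - 2/3 = 1/18
  'd': [2/3 + 1/18*0/1, 2/3 + 1/18*1/6) = [2/3, 73/108)
  'a': [2/3 + 1/18*1/6, 2/3 + 1/18*2/3) = [73/108, 19/27) <- contains code 149/216
  'b': [2/3 + 1/18*2/3, 2/3 + 1/18*1/1) = [19/27, 13/18)
  emit 'a', narrow to [73/108, 19/27)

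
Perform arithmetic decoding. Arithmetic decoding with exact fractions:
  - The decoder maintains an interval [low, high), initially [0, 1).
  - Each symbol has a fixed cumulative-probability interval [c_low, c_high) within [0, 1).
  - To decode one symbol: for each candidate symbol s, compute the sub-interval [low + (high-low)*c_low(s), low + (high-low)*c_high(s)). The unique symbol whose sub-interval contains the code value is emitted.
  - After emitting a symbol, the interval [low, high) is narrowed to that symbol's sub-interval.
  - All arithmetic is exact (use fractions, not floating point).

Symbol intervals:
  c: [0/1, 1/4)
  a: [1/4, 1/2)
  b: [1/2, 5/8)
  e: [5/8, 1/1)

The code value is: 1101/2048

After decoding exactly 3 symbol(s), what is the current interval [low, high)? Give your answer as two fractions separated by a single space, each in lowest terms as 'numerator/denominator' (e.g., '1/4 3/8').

Answer: 17/32 69/128

Derivation:
Step 1: interval [0/1, 1/1), width = 1/1 - 0/1 = 1/1
  'c': [0/1 + 1/1*0/1, 0/1 + 1/1*1/4) = [0/1, 1/4)
  'a': [0/1 + 1/1*1/4, 0/1 + 1/1*1/2) = [1/4, 1/2)
  'b': [0/1 + 1/1*1/2, 0/1 + 1/1*5/8) = [1/2, 5/8) <- contains code 1101/2048
  'e': [0/1 + 1/1*5/8, 0/1 + 1/1*1/1) = [5/8, 1/1)
  emit 'b', narrow to [1/2, 5/8)
Step 2: interval [1/2, 5/8), width = 5/8 - 1/2 = 1/8
  'c': [1/2 + 1/8*0/1, 1/2 + 1/8*1/4) = [1/2, 17/32)
  'a': [1/2 + 1/8*1/4, 1/2 + 1/8*1/2) = [17/32, 9/16) <- contains code 1101/2048
  'b': [1/2 + 1/8*1/2, 1/2 + 1/8*5/8) = [9/16, 37/64)
  'e': [1/2 + 1/8*5/8, 1/2 + 1/8*1/1) = [37/64, 5/8)
  emit 'a', narrow to [17/32, 9/16)
Step 3: interval [17/32, 9/16), width = 9/16 - 17/32 = 1/32
  'c': [17/32 + 1/32*0/1, 17/32 + 1/32*1/4) = [17/32, 69/128) <- contains code 1101/2048
  'a': [17/32 + 1/32*1/4, 17/32 + 1/32*1/2) = [69/128, 35/64)
  'b': [17/32 + 1/32*1/2, 17/32 + 1/32*5/8) = [35/64, 141/256)
  'e': [17/32 + 1/32*5/8, 17/32 + 1/32*1/1) = [141/256, 9/16)
  emit 'c', narrow to [17/32, 69/128)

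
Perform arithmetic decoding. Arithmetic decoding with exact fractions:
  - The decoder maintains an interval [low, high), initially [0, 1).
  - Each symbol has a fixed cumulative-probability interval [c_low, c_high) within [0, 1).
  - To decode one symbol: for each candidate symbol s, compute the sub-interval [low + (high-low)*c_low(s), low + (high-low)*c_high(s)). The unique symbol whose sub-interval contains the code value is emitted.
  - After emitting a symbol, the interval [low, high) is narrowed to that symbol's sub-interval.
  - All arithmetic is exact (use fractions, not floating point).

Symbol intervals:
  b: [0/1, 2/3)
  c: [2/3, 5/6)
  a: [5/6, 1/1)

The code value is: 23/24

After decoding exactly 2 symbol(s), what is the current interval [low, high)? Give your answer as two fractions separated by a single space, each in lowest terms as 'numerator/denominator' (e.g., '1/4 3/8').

Step 1: interval [0/1, 1/1), width = 1/1 - 0/1 = 1/1
  'b': [0/1 + 1/1*0/1, 0/1 + 1/1*2/3) = [0/1, 2/3)
  'c': [0/1 + 1/1*2/3, 0/1 + 1/1*5/6) = [2/3, 5/6)
  'a': [0/1 + 1/1*5/6, 0/1 + 1/1*1/1) = [5/6, 1/1) <- contains code 23/24
  emit 'a', narrow to [5/6, 1/1)
Step 2: interval [5/6, 1/1), width = 1/1 - 5/6 = 1/6
  'b': [5/6 + 1/6*0/1, 5/6 + 1/6*2/3) = [5/6, 17/18)
  'c': [5/6 + 1/6*2/3, 5/6 + 1/6*5/6) = [17/18, 35/36) <- contains code 23/24
  'a': [5/6 + 1/6*5/6, 5/6 + 1/6*1/1) = [35/36, 1/1)
  emit 'c', narrow to [17/18, 35/36)

Answer: 17/18 35/36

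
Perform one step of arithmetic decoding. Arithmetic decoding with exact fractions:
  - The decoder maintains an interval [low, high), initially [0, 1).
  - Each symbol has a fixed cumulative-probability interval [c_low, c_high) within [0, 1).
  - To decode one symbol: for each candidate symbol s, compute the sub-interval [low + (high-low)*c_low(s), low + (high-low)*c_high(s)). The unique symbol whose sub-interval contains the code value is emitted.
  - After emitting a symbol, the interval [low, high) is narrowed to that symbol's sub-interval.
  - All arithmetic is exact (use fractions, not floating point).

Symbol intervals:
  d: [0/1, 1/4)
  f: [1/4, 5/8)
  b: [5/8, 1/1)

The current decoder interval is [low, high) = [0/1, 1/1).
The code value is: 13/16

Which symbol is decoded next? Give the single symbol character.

Interval width = high − low = 1/1 − 0/1 = 1/1
Scaled code = (code − low) / width = (13/16 − 0/1) / 1/1 = 13/16
  d: [0/1, 1/4) 
  f: [1/4, 5/8) 
  b: [5/8, 1/1) ← scaled code falls here ✓

Answer: b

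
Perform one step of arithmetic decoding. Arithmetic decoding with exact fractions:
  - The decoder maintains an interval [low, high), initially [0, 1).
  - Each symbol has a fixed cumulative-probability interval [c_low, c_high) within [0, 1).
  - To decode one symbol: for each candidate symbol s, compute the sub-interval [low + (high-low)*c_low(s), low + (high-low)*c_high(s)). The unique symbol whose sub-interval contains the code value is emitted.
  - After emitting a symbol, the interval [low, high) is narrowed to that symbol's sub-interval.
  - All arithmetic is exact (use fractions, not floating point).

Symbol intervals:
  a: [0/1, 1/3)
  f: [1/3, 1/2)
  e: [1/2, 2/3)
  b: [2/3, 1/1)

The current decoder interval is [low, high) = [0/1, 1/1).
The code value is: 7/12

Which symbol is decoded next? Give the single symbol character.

Answer: e

Derivation:
Interval width = high − low = 1/1 − 0/1 = 1/1
Scaled code = (code − low) / width = (7/12 − 0/1) / 1/1 = 7/12
  a: [0/1, 1/3) 
  f: [1/3, 1/2) 
  e: [1/2, 2/3) ← scaled code falls here ✓
  b: [2/3, 1/1) 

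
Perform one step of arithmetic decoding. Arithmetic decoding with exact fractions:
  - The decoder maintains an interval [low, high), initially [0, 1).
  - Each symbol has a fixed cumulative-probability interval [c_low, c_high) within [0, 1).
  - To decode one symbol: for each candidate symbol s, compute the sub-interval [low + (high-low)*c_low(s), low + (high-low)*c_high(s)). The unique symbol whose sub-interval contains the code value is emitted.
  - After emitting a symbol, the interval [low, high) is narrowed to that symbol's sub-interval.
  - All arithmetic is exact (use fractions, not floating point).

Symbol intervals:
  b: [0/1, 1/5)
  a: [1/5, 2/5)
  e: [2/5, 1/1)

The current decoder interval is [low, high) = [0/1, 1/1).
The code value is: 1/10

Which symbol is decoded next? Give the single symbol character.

Interval width = high − low = 1/1 − 0/1 = 1/1
Scaled code = (code − low) / width = (1/10 − 0/1) / 1/1 = 1/10
  b: [0/1, 1/5) ← scaled code falls here ✓
  a: [1/5, 2/5) 
  e: [2/5, 1/1) 

Answer: b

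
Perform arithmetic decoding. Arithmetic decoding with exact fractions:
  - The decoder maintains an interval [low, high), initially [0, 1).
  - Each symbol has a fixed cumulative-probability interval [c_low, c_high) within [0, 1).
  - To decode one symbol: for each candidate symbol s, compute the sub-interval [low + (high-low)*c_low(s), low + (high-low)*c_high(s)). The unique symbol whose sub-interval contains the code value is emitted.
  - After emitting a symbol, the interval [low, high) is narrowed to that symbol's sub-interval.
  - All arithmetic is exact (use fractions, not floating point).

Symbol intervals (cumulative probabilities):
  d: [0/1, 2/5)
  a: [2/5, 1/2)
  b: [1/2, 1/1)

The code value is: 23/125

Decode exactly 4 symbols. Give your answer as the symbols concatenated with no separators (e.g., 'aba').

Answer: dabd

Derivation:
Step 1: interval [0/1, 1/1), width = 1/1 - 0/1 = 1/1
  'd': [0/1 + 1/1*0/1, 0/1 + 1/1*2/5) = [0/1, 2/5) <- contains code 23/125
  'a': [0/1 + 1/1*2/5, 0/1 + 1/1*1/2) = [2/5, 1/2)
  'b': [0/1 + 1/1*1/2, 0/1 + 1/1*1/1) = [1/2, 1/1)
  emit 'd', narrow to [0/1, 2/5)
Step 2: interval [0/1, 2/5), width = 2/5 - 0/1 = 2/5
  'd': [0/1 + 2/5*0/1, 0/1 + 2/5*2/5) = [0/1, 4/25)
  'a': [0/1 + 2/5*2/5, 0/1 + 2/5*1/2) = [4/25, 1/5) <- contains code 23/125
  'b': [0/1 + 2/5*1/2, 0/1 + 2/5*1/1) = [1/5, 2/5)
  emit 'a', narrow to [4/25, 1/5)
Step 3: interval [4/25, 1/5), width = 1/5 - 4/25 = 1/25
  'd': [4/25 + 1/25*0/1, 4/25 + 1/25*2/5) = [4/25, 22/125)
  'a': [4/25 + 1/25*2/5, 4/25 + 1/25*1/2) = [22/125, 9/50)
  'b': [4/25 + 1/25*1/2, 4/25 + 1/25*1/1) = [9/50, 1/5) <- contains code 23/125
  emit 'b', narrow to [9/50, 1/5)
Step 4: interval [9/50, 1/5), width = 1/5 - 9/50 = 1/50
  'd': [9/50 + 1/50*0/1, 9/50 + 1/50*2/5) = [9/50, 47/250) <- contains code 23/125
  'a': [9/50 + 1/50*2/5, 9/50 + 1/50*1/2) = [47/250, 19/100)
  'b': [9/50 + 1/50*1/2, 9/50 + 1/50*1/1) = [19/100, 1/5)
  emit 'd', narrow to [9/50, 47/250)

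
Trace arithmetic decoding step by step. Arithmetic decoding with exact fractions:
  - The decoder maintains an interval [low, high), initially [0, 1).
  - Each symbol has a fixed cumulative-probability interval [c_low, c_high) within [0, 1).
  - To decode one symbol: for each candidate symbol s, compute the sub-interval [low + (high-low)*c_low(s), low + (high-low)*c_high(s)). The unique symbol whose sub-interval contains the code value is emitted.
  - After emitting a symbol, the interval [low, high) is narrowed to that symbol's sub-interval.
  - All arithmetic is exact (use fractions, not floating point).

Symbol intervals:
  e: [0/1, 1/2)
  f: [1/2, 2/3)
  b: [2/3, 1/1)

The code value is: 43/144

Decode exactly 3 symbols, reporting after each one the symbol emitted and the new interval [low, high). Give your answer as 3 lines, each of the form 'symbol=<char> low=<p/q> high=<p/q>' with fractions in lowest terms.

Answer: symbol=e low=0/1 high=1/2
symbol=f low=1/4 high=1/3
symbol=f low=7/24 high=11/36

Derivation:
Step 1: interval [0/1, 1/1), width = 1/1 - 0/1 = 1/1
  'e': [0/1 + 1/1*0/1, 0/1 + 1/1*1/2) = [0/1, 1/2) <- contains code 43/144
  'f': [0/1 + 1/1*1/2, 0/1 + 1/1*2/3) = [1/2, 2/3)
  'b': [0/1 + 1/1*2/3, 0/1 + 1/1*1/1) = [2/3, 1/1)
  emit 'e', narrow to [0/1, 1/2)
Step 2: interval [0/1, 1/2), width = 1/2 - 0/1 = 1/2
  'e': [0/1 + 1/2*0/1, 0/1 + 1/2*1/2) = [0/1, 1/4)
  'f': [0/1 + 1/2*1/2, 0/1 + 1/2*2/3) = [1/4, 1/3) <- contains code 43/144
  'b': [0/1 + 1/2*2/3, 0/1 + 1/2*1/1) = [1/3, 1/2)
  emit 'f', narrow to [1/4, 1/3)
Step 3: interval [1/4, 1/3), width = 1/3 - 1/4 = 1/12
  'e': [1/4 + 1/12*0/1, 1/4 + 1/12*1/2) = [1/4, 7/24)
  'f': [1/4 + 1/12*1/2, 1/4 + 1/12*2/3) = [7/24, 11/36) <- contains code 43/144
  'b': [1/4 + 1/12*2/3, 1/4 + 1/12*1/1) = [11/36, 1/3)
  emit 'f', narrow to [7/24, 11/36)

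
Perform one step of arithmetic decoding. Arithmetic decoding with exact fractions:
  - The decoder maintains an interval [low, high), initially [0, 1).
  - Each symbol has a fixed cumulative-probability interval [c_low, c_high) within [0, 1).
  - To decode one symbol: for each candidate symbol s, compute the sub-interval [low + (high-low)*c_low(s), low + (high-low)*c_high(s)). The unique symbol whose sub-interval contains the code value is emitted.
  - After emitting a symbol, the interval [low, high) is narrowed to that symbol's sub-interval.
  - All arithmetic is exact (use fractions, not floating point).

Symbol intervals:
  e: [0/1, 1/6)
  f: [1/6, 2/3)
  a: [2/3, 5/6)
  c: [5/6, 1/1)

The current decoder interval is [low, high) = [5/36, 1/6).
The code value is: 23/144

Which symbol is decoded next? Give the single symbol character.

Interval width = high − low = 1/6 − 5/36 = 1/36
Scaled code = (code − low) / width = (23/144 − 5/36) / 1/36 = 3/4
  e: [0/1, 1/6) 
  f: [1/6, 2/3) 
  a: [2/3, 5/6) ← scaled code falls here ✓
  c: [5/6, 1/1) 

Answer: a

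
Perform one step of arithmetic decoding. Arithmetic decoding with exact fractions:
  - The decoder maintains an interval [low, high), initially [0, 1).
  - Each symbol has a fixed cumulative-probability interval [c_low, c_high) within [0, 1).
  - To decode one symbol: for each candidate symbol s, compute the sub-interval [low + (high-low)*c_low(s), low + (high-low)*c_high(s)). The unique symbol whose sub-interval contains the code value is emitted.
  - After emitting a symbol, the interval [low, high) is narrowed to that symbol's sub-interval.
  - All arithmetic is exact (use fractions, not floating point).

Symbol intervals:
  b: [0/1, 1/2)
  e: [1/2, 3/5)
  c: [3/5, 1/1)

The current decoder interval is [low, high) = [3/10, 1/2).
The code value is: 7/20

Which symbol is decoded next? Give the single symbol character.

Answer: b

Derivation:
Interval width = high − low = 1/2 − 3/10 = 1/5
Scaled code = (code − low) / width = (7/20 − 3/10) / 1/5 = 1/4
  b: [0/1, 1/2) ← scaled code falls here ✓
  e: [1/2, 3/5) 
  c: [3/5, 1/1) 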